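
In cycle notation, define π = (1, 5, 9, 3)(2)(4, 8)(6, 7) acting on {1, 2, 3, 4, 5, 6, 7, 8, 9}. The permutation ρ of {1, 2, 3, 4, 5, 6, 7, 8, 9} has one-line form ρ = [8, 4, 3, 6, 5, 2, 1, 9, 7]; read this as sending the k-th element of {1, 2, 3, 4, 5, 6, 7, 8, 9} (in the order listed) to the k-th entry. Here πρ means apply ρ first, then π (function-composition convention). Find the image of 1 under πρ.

4

First apply ρ: ρ(1) = 8, then π(8) = 4. Thus (πρ)(1) = 4.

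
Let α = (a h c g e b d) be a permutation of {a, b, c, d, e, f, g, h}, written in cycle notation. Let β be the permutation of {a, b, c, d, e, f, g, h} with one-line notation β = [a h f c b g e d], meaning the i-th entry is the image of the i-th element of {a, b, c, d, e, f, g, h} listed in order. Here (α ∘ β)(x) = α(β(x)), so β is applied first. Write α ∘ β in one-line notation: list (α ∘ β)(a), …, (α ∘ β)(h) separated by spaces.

h c f g d e b a

Chase each element through β then α: a → a → h; b → h → c; c → f → f; d → c → g; e → b → d; f → g → e; g → e → b; h → d → a.
So α ∘ β in one-line form is h c f g d e b a.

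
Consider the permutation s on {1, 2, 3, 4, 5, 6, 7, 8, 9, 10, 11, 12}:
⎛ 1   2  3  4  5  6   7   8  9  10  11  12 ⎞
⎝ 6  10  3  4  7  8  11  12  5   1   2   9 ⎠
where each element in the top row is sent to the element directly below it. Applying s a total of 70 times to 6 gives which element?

6

Tracing 6 → 8 → … returns to 6 after 10 steps, so 6 lies in a 10-cycle (1, 6, 8, 12, 9, 5, 7, 11, 2, 10).
Powers repeat with period 10 on this cycle, and 70 mod 10 = 0, so s^70(6) = s^0(6).
So s^70(6) = 6.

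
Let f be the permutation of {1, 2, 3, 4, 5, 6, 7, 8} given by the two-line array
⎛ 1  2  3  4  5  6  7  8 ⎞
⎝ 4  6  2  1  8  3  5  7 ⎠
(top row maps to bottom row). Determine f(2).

The entry below 2 in the array is 6, so f(2) = 6.

6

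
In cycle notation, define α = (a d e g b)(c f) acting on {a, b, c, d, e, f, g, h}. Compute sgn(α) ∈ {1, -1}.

The cycle lengths are 5, 2, 1.
A cycle is odd iff its length is even; α has 1 even-length cycle, so sgn(α) = (−1)^1 and α is odd.

-1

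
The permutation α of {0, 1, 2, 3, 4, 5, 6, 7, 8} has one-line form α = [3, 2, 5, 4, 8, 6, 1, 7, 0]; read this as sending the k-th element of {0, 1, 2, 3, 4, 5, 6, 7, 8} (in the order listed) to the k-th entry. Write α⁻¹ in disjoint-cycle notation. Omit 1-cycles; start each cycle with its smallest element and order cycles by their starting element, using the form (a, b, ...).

First write α in disjoint cycles: (0, 3, 4, 8)(1, 2, 5, 6).
Reversing each cycle (and rotating so the smallest element leads) gives α⁻¹ = (0, 8, 4, 3)(1, 6, 5, 2).

(0, 8, 4, 3)(1, 6, 5, 2)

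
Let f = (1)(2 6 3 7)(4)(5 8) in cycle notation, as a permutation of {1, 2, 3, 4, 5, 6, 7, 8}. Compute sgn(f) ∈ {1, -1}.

1

The cycle lengths are 4, 2, 1, 1.
A cycle of length ℓ contributes ℓ−1 transpositions, so f is a product of 3 + 1 = 4 transpositions — even.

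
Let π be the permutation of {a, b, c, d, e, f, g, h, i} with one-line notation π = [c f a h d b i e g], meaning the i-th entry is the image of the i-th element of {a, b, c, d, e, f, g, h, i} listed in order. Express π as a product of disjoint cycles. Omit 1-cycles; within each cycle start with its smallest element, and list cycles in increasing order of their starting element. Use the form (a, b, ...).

(a, c)(b, f)(d, h, e)(g, i)

Start at a and follow images: a → c → a, giving the cycle (a, c).
Continuing from each remaining unvisited element yields (a, c)(b, f)(d, h, e)(g, i).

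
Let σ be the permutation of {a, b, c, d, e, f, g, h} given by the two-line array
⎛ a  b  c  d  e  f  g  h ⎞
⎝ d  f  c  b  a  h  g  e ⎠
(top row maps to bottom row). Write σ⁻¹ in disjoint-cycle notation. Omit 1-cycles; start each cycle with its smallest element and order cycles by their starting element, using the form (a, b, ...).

First write σ in disjoint cycles: (a, d, b, f, h, e).
Reversing each cycle (and rotating so the smallest element leads) gives σ⁻¹ = (a, e, h, f, b, d).

(a, e, h, f, b, d)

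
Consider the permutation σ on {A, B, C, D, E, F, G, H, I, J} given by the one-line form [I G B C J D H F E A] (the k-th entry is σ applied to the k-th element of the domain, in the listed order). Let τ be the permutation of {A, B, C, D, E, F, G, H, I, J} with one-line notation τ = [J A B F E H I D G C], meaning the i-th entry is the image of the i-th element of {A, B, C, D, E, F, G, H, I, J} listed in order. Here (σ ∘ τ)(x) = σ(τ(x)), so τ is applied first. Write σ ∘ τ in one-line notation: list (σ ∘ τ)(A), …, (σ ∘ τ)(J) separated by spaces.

A I G D J F E C H B

(σ ∘ τ)(x) = σ(τ(x)). Computing each image: σ(τ(A)) = σ(J) = A, σ(τ(B)) = σ(A) = I, σ(τ(C)) = σ(B) = G, σ(τ(D)) = σ(F) = D, σ(τ(E)) = σ(E) = J, σ(τ(F)) = σ(H) = F, σ(τ(G)) = σ(I) = E, σ(τ(H)) = σ(D) = C, σ(τ(I)) = σ(G) = H, σ(τ(J)) = σ(C) = B.
Hence σ ∘ τ = [A I G D J F E C H B].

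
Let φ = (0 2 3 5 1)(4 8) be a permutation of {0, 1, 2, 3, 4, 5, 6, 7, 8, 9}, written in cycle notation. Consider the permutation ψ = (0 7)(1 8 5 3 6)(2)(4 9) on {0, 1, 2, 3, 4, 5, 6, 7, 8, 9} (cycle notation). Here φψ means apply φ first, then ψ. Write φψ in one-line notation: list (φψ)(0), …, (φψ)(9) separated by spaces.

(φψ)(x) = ψ(φ(x)). Computing each image: ψ(φ(0)) = ψ(2) = 2, ψ(φ(1)) = ψ(0) = 7, ψ(φ(2)) = ψ(3) = 6, ψ(φ(3)) = ψ(5) = 3, ψ(φ(4)) = ψ(8) = 5, ψ(φ(5)) = ψ(1) = 8, ψ(φ(6)) = ψ(6) = 1, ψ(φ(7)) = ψ(7) = 0, ψ(φ(8)) = ψ(4) = 9, ψ(φ(9)) = ψ(9) = 4.
Hence φψ = [2 7 6 3 5 8 1 0 9 4].

2 7 6 3 5 8 1 0 9 4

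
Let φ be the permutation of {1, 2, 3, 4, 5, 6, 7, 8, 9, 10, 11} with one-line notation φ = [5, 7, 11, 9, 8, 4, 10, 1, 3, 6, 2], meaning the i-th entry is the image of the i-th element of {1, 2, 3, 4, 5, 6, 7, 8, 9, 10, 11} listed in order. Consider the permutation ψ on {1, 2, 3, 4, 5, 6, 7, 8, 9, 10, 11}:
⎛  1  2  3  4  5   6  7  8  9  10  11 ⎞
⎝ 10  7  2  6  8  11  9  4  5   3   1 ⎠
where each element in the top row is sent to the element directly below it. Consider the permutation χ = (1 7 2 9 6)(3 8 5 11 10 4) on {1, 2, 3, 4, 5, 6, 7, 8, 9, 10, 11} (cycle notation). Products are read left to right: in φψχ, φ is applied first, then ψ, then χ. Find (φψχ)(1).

5

(φψχ)(1) = χ(ψ(φ(1))). φ(1) = 5, then ψ(5) = 8, then χ(8) = 5, so the result is 5.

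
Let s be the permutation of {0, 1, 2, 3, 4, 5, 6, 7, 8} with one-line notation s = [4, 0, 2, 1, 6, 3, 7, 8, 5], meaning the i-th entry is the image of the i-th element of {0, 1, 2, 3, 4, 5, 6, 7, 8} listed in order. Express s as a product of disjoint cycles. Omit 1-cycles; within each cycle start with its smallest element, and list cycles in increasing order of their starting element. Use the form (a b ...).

From 0: 0 → 4 → 6 → 7 → 8 → 5 → 3 → 1 → 0, closing the cycle (0 4 6 7 8 5 3 1).
Repeating from the next unused element and collecting all non-trivial cycles gives (0 4 6 7 8 5 3 1).

(0 4 6 7 8 5 3 1)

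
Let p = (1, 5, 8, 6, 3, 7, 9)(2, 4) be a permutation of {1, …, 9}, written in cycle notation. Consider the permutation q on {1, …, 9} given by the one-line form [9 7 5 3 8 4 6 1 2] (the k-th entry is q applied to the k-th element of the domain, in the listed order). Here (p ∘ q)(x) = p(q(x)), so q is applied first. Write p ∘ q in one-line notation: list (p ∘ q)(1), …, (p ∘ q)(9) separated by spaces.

1 9 8 7 6 2 3 5 4

(p ∘ q)(x) = p(q(x)). Computing each image: p(q(1)) = p(9) = 1, p(q(2)) = p(7) = 9, p(q(3)) = p(5) = 8, p(q(4)) = p(3) = 7, p(q(5)) = p(8) = 6, p(q(6)) = p(4) = 2, p(q(7)) = p(6) = 3, p(q(8)) = p(1) = 5, p(q(9)) = p(2) = 4.
Hence p ∘ q = [1 9 8 7 6 2 3 5 4].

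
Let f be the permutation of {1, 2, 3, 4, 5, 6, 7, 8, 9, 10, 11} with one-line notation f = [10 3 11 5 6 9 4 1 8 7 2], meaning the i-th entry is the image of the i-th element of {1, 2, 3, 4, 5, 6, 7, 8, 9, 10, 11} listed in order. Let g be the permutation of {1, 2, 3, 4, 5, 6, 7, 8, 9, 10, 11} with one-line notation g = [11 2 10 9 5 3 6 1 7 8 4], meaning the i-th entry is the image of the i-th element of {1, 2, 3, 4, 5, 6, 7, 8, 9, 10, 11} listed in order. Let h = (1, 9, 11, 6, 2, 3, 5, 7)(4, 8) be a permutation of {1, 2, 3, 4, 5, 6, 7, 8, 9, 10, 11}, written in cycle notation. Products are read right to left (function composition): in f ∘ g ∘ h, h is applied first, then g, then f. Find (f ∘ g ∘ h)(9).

5

(f ∘ g ∘ h)(9) = f(g(h(9))). h(9) = 11, then g(11) = 4, then f(4) = 5, so the result is 5.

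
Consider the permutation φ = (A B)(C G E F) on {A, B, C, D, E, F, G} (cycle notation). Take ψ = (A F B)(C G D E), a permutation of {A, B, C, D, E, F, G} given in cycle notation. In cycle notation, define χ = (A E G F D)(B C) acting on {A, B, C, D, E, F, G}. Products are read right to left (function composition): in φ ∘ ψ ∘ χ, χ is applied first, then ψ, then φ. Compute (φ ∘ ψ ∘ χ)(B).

Chase B: χ(B) = C; ψ(C) = G; φ(G) = E. Hence (φ ∘ ψ ∘ χ)(B) = E.

E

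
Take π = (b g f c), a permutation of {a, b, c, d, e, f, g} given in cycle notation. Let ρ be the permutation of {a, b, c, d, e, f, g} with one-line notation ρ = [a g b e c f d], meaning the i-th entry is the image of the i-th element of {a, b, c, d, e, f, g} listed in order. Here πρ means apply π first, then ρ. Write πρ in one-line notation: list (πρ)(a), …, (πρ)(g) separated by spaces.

a d g e c b f

For each element, apply π then ρ: a → a → a; b → g → d; c → b → g; d → d → e; e → e → c; f → c → b; g → f → f.
So πρ in one-line form is a d g e c b f.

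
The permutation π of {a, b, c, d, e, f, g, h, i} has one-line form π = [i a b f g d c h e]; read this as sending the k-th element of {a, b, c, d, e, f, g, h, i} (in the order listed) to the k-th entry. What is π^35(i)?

a

Tracing i → e → … returns to i after 6 steps, so i lies in a 6-cycle (a, i, e, g, c, b).
Since the cycle has length 6, π^35 acts on it the same as π^5 (35 mod 6 = 5).
Advancing 5 steps from i: i → e → g → c → b → a.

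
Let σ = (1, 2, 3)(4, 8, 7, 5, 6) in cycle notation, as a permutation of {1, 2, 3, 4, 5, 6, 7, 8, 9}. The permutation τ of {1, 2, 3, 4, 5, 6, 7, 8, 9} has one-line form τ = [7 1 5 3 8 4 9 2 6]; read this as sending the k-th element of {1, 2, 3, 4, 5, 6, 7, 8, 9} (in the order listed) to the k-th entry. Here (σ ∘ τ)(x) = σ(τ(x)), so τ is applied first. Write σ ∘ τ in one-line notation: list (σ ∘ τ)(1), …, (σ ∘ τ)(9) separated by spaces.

Chase each element through τ then σ: 1 → 7 → 5; 2 → 1 → 2; 3 → 5 → 6; 4 → 3 → 1; 5 → 8 → 7; 6 → 4 → 8; 7 → 9 → 9; 8 → 2 → 3; 9 → 6 → 4.
So σ ∘ τ in one-line form is 5 2 6 1 7 8 9 3 4.

5 2 6 1 7 8 9 3 4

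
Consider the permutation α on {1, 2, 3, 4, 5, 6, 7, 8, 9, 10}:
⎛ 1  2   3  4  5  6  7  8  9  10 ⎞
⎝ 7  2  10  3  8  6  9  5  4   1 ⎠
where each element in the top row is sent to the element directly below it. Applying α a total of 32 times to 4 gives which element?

10

Tracing 4 → 3 → … returns to 4 after 6 steps, so 4 lies in a 6-cycle (1 7 9 4 3 10).
On a 6-cycle, α^6 is the identity, so α^32 = α^2 there (32 ≡ 2 mod 6).
Stepping 2 places around the cycle: 4 → 3 → 10.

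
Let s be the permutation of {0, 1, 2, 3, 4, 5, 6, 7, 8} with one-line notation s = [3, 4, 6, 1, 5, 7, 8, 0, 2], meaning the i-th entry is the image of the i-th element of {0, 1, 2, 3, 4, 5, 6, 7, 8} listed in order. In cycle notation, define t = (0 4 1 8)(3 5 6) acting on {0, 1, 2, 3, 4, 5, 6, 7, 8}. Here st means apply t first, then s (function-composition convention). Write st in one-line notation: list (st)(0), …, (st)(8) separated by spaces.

5 2 6 7 4 8 1 0 3

For each element, apply t then s: 0 → 4 → 5; 1 → 8 → 2; 2 → 2 → 6; 3 → 5 → 7; 4 → 1 → 4; 5 → 6 → 8; 6 → 3 → 1; 7 → 7 → 0; 8 → 0 → 3.
So st in one-line form is 5 2 6 7 4 8 1 0 3.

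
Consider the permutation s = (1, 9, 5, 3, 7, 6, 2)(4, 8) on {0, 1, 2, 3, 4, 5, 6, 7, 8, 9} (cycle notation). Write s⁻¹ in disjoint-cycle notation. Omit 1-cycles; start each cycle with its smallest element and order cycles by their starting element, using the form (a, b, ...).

Inverting a permutation written in cycle notation just reverses the order within every cycle.
After reversing and putting each cycle's least element first, s⁻¹ = (1, 2, 6, 7, 3, 5, 9)(4, 8).

(1, 2, 6, 7, 3, 5, 9)(4, 8)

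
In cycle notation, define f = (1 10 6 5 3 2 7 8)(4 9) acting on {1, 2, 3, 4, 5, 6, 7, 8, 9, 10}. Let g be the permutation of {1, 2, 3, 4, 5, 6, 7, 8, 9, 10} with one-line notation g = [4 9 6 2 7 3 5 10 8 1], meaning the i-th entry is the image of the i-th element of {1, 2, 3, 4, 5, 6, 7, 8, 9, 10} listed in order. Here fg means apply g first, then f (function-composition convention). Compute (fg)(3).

First apply g: g(3) = 6, then f(6) = 5. Thus (fg)(3) = 5.

5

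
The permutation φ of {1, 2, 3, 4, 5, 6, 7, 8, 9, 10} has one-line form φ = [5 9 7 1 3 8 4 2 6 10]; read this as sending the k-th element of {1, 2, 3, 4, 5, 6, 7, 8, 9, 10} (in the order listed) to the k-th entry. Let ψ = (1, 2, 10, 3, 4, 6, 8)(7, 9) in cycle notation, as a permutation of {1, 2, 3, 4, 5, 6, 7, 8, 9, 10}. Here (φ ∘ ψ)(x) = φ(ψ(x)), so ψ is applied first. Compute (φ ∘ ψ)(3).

ψ(3) = 4, then φ(4) = 1; composing gives (φ ∘ ψ)(3) = 1.

1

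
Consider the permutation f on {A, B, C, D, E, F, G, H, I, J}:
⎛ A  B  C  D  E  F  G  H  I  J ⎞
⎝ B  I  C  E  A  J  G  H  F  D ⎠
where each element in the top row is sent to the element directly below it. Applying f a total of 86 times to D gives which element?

Tracing D → E → … returns to D after 7 steps, so D lies in a 7-cycle (A, B, I, F, J, D, E).
Since the cycle has length 7, f^86 acts on it the same as f^2 (86 mod 7 = 2).
Stepping 2 places around the cycle: D → E → A.

A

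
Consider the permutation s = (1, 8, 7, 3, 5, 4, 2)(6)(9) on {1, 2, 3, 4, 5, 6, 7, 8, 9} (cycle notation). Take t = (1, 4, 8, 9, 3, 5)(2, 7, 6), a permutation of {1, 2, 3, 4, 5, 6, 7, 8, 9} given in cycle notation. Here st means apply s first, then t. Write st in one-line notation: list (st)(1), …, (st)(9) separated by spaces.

9 4 1 7 8 2 5 6 3

For each element, apply s then t: 1 → 8 → 9; 2 → 1 → 4; 3 → 5 → 1; 4 → 2 → 7; 5 → 4 → 8; 6 → 6 → 2; 7 → 3 → 5; 8 → 7 → 6; 9 → 9 → 3.
Collecting the images, st = [9 4 1 7 8 2 5 6 3].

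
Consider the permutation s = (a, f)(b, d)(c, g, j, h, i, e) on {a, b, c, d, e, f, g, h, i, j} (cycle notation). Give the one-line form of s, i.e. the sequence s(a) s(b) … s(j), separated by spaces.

Reading each image from the cycles: a→f, b→d, c→g, d→b, e→c, f→a, g→j, h→i, i→e, j→h.
So the one-line form is f d g b c a j i e h.

f d g b c a j i e h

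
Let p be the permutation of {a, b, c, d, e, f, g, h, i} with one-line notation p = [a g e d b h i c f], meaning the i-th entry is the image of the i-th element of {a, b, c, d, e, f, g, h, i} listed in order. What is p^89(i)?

Tracing i → f → … returns to i after 7 steps, so i lies in a 7-cycle (b, g, i, f, h, c, e).
On a 7-cycle, p^7 is the identity, so p^89 = p^5 there (89 ≡ 5 mod 7).
Advancing 5 steps from i: i → f → h → c → e → b.

b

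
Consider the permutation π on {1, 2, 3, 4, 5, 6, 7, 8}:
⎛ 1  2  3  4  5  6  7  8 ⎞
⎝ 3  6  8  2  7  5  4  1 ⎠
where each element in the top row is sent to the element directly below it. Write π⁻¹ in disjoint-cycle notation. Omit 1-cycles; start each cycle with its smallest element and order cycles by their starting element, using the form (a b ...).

The cycle decomposition of π is (1 3 8)(2 6 5 7 4).
Reversing each cycle (and rotating so the smallest element leads) gives π⁻¹ = (1 8 3)(2 4 7 5 6).

(1 8 3)(2 4 7 5 6)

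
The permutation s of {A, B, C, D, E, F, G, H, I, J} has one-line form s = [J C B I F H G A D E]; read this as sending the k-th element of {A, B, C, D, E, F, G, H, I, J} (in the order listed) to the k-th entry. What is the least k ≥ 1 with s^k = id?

Decomposing into disjoint cycles gives cycle lengths 5, 2, 2, 1.
The order of s is the least common multiple of its cycle lengths: lcm(5, 2, 2) = 10.

10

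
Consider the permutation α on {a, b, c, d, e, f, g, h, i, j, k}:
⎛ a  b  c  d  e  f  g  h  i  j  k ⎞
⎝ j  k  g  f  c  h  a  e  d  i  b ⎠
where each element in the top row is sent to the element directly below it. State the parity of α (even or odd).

odd

In disjoint-cycle form the cycle lengths are 9, 2.
A cycle of length ℓ contributes ℓ−1 transpositions, so α is a product of 8 + 1 = 9 transpositions — odd.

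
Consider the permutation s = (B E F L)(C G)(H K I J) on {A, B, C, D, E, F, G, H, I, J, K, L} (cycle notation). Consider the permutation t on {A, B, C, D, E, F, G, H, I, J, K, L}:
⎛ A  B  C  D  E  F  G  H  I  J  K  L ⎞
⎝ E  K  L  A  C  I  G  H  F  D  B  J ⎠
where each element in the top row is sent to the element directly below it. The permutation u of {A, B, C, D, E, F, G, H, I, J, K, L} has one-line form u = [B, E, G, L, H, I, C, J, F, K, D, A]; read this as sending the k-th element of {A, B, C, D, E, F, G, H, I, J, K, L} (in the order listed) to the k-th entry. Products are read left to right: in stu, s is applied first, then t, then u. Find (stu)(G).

A

Chase G: s(G) = C; t(C) = L; u(L) = A. Hence (stu)(G) = A.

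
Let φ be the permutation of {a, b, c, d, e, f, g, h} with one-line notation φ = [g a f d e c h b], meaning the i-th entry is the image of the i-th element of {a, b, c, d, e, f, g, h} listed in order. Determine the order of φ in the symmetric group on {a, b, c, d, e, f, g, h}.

4

Decomposing into disjoint cycles gives cycle lengths 4, 2, 1, 1.
The order is lcm(4, 2) = 4.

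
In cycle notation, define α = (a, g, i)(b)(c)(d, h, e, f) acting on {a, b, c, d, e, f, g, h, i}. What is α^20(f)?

f lies in the 4-cycle (d, h, e, f).
Powers repeat with period 4 on this cycle, and 20 mod 4 = 0, so α^20(f) = α^0(f).
So α^20(f) = f.

f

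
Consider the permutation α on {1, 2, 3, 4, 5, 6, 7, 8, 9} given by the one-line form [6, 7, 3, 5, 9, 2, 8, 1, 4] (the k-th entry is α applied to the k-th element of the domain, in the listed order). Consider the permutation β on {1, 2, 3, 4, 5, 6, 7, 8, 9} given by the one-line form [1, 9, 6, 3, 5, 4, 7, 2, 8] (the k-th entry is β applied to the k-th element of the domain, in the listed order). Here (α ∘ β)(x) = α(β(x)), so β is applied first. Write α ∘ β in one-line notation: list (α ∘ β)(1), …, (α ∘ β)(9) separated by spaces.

For each element, apply β then α: 1 → 1 → 6; 2 → 9 → 4; 3 → 6 → 2; 4 → 3 → 3; 5 → 5 → 9; 6 → 4 → 5; 7 → 7 → 8; 8 → 2 → 7; 9 → 8 → 1.
So α ∘ β in one-line form is 6 4 2 3 9 5 8 7 1.

6 4 2 3 9 5 8 7 1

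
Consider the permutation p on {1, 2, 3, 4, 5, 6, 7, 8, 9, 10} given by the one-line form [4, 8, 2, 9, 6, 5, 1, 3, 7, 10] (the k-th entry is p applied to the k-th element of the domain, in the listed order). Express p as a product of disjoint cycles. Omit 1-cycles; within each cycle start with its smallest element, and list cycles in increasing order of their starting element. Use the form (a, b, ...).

Iterating p from 1 gives 1 → 4 → 9 → 7 → 1; that is the 4-cycle (1, 4, 9, 7).
Repeating from the next unused element and collecting all non-trivial cycles gives (1, 4, 9, 7)(2, 8, 3)(5, 6).

(1, 4, 9, 7)(2, 8, 3)(5, 6)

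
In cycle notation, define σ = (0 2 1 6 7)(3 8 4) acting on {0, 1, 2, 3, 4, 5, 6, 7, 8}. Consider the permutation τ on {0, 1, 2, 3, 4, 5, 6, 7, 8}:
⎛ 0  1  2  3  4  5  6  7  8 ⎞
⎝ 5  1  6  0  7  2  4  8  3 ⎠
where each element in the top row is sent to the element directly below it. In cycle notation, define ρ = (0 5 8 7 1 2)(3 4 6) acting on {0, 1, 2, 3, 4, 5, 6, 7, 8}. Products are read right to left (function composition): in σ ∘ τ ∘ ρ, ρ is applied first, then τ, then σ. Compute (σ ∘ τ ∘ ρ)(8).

4

Apply the permutations in order: ρ(8) = 7, then τ(7) = 8, then σ(8) = 4. So (σ ∘ τ ∘ ρ)(8) = 4.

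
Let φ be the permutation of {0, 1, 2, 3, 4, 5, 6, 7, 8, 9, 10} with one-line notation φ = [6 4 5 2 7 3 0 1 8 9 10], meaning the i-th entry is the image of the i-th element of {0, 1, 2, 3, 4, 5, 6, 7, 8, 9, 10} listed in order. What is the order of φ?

Writing φ as disjoint cycles, the cycle lengths are 3, 3, 2, 1, 1, 1.
Since disjoint cycles commute, ord(φ) = lcm(3, 3, 2) = 6.

6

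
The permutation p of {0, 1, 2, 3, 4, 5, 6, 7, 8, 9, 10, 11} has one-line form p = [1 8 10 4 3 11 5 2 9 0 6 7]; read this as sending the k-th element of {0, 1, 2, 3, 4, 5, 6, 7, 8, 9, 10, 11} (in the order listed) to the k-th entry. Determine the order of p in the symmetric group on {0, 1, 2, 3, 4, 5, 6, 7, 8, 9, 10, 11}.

Writing p as disjoint cycles, the cycle lengths are 6, 4, 2.
The order of p is the least common multiple of its cycle lengths: lcm(6, 4, 2) = 12.

12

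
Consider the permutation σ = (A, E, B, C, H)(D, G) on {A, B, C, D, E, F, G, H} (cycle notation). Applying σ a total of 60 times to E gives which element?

E lies in the 5-cycle (A, E, B, C, H).
Powers repeat with period 5 on this cycle, and 60 mod 5 = 0, so σ^60(E) = σ^0(E).
So σ^60(E) = E.

E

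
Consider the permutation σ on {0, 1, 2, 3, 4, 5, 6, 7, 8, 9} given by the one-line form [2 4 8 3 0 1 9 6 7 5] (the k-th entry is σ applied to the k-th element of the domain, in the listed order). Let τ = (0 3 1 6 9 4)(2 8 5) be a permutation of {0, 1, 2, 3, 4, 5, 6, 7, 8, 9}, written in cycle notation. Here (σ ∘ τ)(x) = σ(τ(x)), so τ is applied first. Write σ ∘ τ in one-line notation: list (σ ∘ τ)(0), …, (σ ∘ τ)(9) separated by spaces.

For each element, apply τ then σ: 0 → 3 → 3; 1 → 6 → 9; 2 → 8 → 7; 3 → 1 → 4; 4 → 0 → 2; 5 → 2 → 8; 6 → 9 → 5; 7 → 7 → 6; 8 → 5 → 1; 9 → 4 → 0.
So σ ∘ τ in one-line form is 3 9 7 4 2 8 5 6 1 0.

3 9 7 4 2 8 5 6 1 0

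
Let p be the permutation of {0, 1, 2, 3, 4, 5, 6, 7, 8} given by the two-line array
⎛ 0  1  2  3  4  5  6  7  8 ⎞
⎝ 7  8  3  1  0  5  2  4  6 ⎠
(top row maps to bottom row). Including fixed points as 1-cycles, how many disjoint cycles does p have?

The cycle decomposition is (0 7 4)(1 8 6 2 3)(5), which has 3 cycles (counting 1-cycles).

3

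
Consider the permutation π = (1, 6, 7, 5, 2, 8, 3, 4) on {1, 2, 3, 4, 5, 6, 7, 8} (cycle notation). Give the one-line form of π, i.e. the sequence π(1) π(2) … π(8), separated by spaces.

6 8 4 1 2 7 5 3

Reading each image from the cycles: 1↦6, 2↦8, 3↦4, 4↦1, 5↦2, 6↦7, 7↦5, 8↦3.
Listing these in domain order gives 6 8 4 1 2 7 5 3.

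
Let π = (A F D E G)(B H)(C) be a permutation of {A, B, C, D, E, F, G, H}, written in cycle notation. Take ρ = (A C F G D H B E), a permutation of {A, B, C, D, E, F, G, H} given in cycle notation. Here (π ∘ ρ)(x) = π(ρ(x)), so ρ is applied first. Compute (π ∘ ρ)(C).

ρ(C) = F, then π(F) = D; composing gives (π ∘ ρ)(C) = D.

D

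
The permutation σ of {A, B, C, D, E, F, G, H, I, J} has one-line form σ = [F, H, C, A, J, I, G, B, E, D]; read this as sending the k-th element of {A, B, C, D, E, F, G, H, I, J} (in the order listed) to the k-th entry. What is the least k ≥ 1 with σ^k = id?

Writing σ as disjoint cycles, the cycle lengths are 6, 2, 1, 1.
Since disjoint cycles commute, ord(σ) = lcm(6, 2) = 6.

6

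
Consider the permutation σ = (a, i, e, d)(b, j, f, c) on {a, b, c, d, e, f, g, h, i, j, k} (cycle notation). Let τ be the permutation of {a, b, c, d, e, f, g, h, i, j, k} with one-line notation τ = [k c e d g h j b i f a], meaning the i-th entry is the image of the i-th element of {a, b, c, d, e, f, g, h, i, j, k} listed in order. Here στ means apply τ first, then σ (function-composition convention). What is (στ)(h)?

j

τ(h) = b, then σ(b) = j; composing gives (στ)(h) = j.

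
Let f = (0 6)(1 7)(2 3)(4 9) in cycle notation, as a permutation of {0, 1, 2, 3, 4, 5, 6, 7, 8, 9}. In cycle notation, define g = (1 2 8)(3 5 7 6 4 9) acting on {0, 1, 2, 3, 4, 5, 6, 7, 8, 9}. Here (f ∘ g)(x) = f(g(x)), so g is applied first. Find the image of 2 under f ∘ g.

g(2) = 8, then f(8) = 8; composing gives (f ∘ g)(2) = 8.

8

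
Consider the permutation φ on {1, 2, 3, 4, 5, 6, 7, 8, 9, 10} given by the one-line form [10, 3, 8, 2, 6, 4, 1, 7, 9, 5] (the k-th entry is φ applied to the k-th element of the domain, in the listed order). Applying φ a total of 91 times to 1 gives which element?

Tracing 1 → 10 → … returns to 1 after 9 steps, so 1 lies in a 9-cycle (1, 10, 5, 6, 4, 2, 3, 8, 7).
Powers repeat with period 9 on this cycle, and 91 mod 9 = 1, so φ^91(1) = φ^1(1).
Advancing 1 step from 1: 1 → 10.

10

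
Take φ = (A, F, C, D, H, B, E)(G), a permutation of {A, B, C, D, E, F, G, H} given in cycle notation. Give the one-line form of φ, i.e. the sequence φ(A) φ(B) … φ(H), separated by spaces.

F E D H A C G B

Image by image: A→F, B→E, C→D, D→H, E→A, F→C, G→G, H→B.
Listing these in domain order gives F E D H A C G B.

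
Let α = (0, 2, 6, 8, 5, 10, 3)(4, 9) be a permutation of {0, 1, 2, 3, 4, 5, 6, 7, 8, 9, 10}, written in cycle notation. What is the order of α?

The disjoint cycles have lengths 7, 2, 1, 1.
Since disjoint cycles commute, ord(α) = lcm(7, 2) = 14.

14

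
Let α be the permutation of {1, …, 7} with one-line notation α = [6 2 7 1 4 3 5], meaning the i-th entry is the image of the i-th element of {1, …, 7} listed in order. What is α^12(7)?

7

Tracing 7 → 5 → … returns to 7 after 6 steps, so 7 lies in a 6-cycle (1 6 3 7 5 4).
On a 6-cycle, α^6 is the identity, so α^12 = α^0 there (12 ≡ 0 mod 6).
So α^12(7) = 7.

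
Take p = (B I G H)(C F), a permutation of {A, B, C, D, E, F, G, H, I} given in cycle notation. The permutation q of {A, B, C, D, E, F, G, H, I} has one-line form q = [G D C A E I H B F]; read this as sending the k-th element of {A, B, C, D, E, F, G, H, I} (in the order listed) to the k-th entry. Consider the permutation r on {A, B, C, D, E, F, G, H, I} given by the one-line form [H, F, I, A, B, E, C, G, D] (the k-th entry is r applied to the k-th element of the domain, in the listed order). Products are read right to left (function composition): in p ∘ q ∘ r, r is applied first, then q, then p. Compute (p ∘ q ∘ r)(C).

Chase C: r(C) = I; q(I) = F; p(F) = C. Hence (p ∘ q ∘ r)(C) = C.

C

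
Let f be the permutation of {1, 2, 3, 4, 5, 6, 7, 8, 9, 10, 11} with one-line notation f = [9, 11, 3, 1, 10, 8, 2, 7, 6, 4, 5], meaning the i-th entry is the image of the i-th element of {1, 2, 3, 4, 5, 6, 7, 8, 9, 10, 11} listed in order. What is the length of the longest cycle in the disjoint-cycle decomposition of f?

10

Decomposing into disjoint cycles gives (1, 9, 6, 8, 7, 2, 11, 5, 10, 4); the longest has length 10.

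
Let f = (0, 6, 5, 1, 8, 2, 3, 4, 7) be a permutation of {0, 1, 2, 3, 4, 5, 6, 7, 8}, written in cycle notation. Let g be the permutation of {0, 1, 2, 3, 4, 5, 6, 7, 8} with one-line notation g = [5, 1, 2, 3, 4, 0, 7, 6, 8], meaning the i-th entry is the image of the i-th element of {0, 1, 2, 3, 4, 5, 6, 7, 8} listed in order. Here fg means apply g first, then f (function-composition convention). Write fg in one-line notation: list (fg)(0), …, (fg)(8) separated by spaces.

1 8 3 4 7 6 0 5 2

For each element, apply g then f: 0 → 5 → 1; 1 → 1 → 8; 2 → 2 → 3; 3 → 3 → 4; 4 → 4 → 7; 5 → 0 → 6; 6 → 7 → 0; 7 → 6 → 5; 8 → 8 → 2.
So fg in one-line form is 1 8 3 4 7 6 0 5 2.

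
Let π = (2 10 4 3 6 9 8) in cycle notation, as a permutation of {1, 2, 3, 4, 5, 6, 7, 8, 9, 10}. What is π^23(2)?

2 lies in the 7-cycle (2 10 4 3 6 9 8).
Since the cycle has length 7, π^23 acts on it the same as π^2 (23 mod 7 = 2).
Advancing 2 steps from 2: 2 → 10 → 4.

4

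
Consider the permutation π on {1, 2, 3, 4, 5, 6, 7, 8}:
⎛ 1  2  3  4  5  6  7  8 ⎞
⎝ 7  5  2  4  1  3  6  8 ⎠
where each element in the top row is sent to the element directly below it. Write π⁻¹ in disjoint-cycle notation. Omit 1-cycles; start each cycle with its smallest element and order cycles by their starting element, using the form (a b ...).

(1 5 2 3 6 7)

The cycle decomposition of π is (1 7 6 3 2 5).
Reversing each cycle (and rotating so the smallest element leads) gives π⁻¹ = (1 5 2 3 6 7).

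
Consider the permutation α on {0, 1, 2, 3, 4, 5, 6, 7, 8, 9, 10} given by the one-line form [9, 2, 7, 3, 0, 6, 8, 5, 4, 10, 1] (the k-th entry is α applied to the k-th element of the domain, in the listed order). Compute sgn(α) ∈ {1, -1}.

-1

In disjoint-cycle form the cycle lengths are 10, 1.
A cycle is odd iff its length is even; α has 1 even-length cycle, so sgn(α) = (−1)^1 and α is odd.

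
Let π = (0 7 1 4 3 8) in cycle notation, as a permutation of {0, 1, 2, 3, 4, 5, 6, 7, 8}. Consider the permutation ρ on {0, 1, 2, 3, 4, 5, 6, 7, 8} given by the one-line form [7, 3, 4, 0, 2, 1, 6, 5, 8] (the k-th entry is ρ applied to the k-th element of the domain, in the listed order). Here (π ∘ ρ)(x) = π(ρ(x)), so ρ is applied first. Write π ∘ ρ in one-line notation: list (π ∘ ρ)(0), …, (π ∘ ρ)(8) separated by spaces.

For each element, apply ρ then π: 0 → 7 → 1; 1 → 3 → 8; 2 → 4 → 3; 3 → 0 → 7; 4 → 2 → 2; 5 → 1 → 4; 6 → 6 → 6; 7 → 5 → 5; 8 → 8 → 0.
Collecting the images, π ∘ ρ = [1 8 3 7 2 4 6 5 0].

1 8 3 7 2 4 6 5 0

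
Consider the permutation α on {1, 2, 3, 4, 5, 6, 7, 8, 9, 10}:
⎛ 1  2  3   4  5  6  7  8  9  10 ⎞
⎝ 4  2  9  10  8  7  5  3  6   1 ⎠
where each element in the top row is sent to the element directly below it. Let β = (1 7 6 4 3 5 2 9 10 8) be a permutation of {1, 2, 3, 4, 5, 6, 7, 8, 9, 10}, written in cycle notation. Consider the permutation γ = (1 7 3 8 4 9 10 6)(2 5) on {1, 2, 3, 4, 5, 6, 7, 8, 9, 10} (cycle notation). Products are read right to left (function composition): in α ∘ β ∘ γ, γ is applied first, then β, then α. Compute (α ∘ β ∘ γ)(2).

(α ∘ β ∘ γ)(2) = α(β(γ(2))). γ(2) = 5, then β(5) = 2, then α(2) = 2, so the result is 2.

2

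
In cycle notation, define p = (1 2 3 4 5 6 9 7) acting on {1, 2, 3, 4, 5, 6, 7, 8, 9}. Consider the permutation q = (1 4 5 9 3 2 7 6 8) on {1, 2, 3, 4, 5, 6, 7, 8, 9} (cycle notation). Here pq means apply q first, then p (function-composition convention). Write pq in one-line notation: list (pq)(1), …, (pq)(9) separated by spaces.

For each element, apply q then p: 1 → 4 → 5; 2 → 7 → 1; 3 → 2 → 3; 4 → 5 → 6; 5 → 9 → 7; 6 → 8 → 8; 7 → 6 → 9; 8 → 1 → 2; 9 → 3 → 4.
Collecting the images, pq = [5 1 3 6 7 8 9 2 4].

5 1 3 6 7 8 9 2 4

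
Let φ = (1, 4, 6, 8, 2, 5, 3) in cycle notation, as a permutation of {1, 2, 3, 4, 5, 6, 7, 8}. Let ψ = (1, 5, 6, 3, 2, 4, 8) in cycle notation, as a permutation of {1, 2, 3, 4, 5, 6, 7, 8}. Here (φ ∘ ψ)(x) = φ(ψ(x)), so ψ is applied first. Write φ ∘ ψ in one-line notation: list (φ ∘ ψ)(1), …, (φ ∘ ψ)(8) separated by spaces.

3 6 5 2 8 1 7 4

Chase each element through ψ then φ: 1 → 5 → 3; 2 → 4 → 6; 3 → 2 → 5; 4 → 8 → 2; 5 → 6 → 8; 6 → 3 → 1; 7 → 7 → 7; 8 → 1 → 4.
So φ ∘ ψ in one-line form is 3 6 5 2 8 1 7 4.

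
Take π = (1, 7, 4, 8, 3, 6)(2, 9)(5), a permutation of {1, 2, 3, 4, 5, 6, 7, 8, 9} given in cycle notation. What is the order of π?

The disjoint cycles have lengths 6, 2, 1.
The order of π is the least common multiple of its cycle lengths: lcm(6, 2) = 6.

6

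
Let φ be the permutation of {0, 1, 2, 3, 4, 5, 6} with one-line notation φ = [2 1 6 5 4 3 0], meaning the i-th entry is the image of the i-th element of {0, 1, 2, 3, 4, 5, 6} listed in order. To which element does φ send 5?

3

5 is element number 6 of the domain, and entry number 6 of the one-line form is 3, so φ(5) = 3.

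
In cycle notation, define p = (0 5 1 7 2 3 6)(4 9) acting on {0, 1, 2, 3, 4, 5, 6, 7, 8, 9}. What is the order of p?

The cycle type of p is (7, 2, 1).
The order of p is the least common multiple of its cycle lengths: lcm(7, 2) = 14.

14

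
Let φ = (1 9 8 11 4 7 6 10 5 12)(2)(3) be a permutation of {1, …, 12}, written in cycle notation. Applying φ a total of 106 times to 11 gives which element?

12

11 lies in the 10-cycle (1 9 8 11 4 7 6 10 5 12).
Powers repeat with period 10 on this cycle, and 106 mod 10 = 6, so φ^106(11) = φ^6(11).
Advancing 6 steps from 11: 11 → 4 → 7 → 6 → 10 → 5 → 12.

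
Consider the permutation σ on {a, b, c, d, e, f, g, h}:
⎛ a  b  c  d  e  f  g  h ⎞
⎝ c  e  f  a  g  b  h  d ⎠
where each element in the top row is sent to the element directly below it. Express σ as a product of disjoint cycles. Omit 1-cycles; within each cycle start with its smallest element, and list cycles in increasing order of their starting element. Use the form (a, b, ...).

(a, c, f, b, e, g, h, d)

From a: a → c → f → b → e → g → h → d → a, closing the cycle (a, c, f, b, e, g, h, d).
Repeating from the next unused element and collecting all non-trivial cycles gives (a, c, f, b, e, g, h, d).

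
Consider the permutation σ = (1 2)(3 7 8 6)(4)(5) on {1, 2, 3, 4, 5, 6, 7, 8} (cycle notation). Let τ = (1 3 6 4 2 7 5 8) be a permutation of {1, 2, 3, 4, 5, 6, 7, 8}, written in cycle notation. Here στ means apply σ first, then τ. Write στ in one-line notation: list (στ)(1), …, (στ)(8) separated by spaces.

7 3 5 2 8 6 1 4

(στ)(x) = τ(σ(x)). Computing each image: τ(σ(1)) = τ(2) = 7, τ(σ(2)) = τ(1) = 3, τ(σ(3)) = τ(7) = 5, τ(σ(4)) = τ(4) = 2, τ(σ(5)) = τ(5) = 8, τ(σ(6)) = τ(3) = 6, τ(σ(7)) = τ(8) = 1, τ(σ(8)) = τ(6) = 4.
Hence στ = [7 3 5 2 8 6 1 4].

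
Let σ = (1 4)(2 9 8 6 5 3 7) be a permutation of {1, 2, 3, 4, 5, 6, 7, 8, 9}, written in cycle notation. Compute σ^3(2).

6

2 lies in the 7-cycle (2 9 8 6 5 3 7).
Advancing 3 steps from 2: 2 → 9 → 8 → 6.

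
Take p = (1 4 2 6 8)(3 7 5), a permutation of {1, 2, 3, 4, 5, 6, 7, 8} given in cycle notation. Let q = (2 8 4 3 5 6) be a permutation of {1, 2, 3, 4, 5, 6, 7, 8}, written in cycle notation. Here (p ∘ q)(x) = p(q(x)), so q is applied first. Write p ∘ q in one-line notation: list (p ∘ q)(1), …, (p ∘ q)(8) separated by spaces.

Chase each element through q then p: 1 → 1 → 4; 2 → 8 → 1; 3 → 5 → 3; 4 → 3 → 7; 5 → 6 → 8; 6 → 2 → 6; 7 → 7 → 5; 8 → 4 → 2.
So p ∘ q in one-line form is 4 1 3 7 8 6 5 2.

4 1 3 7 8 6 5 2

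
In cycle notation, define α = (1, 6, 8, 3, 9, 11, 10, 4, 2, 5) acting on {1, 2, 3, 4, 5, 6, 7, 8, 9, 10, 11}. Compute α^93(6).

9

6 lies in the 10-cycle (1, 6, 8, 3, 9, 11, 10, 4, 2, 5).
Since the cycle has length 10, α^93 acts on it the same as α^3 (93 mod 10 = 3).
Advancing 3 steps from 6: 6 → 8 → 3 → 9.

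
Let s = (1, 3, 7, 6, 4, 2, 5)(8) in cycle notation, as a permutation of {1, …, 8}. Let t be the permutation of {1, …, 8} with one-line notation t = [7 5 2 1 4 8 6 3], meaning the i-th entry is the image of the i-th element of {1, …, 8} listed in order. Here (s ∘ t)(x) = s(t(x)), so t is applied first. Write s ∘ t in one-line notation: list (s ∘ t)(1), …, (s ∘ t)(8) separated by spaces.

Chase each element through t then s: 1 → 7 → 6; 2 → 5 → 1; 3 → 2 → 5; 4 → 1 → 3; 5 → 4 → 2; 6 → 8 → 8; 7 → 6 → 4; 8 → 3 → 7.
Collecting the images, s ∘ t = [6 1 5 3 2 8 4 7].

6 1 5 3 2 8 4 7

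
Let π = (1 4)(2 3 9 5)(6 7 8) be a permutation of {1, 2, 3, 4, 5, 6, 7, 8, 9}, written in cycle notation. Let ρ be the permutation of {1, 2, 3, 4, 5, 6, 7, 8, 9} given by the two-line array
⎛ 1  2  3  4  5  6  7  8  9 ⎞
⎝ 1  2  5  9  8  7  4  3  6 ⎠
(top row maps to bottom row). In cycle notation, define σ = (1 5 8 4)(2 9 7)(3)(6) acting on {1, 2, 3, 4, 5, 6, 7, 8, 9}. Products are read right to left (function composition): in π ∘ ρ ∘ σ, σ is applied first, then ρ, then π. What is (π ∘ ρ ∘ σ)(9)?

Apply the permutations in order: σ(9) = 7, then ρ(7) = 4, then π(4) = 1. So (π ∘ ρ ∘ σ)(9) = 1.

1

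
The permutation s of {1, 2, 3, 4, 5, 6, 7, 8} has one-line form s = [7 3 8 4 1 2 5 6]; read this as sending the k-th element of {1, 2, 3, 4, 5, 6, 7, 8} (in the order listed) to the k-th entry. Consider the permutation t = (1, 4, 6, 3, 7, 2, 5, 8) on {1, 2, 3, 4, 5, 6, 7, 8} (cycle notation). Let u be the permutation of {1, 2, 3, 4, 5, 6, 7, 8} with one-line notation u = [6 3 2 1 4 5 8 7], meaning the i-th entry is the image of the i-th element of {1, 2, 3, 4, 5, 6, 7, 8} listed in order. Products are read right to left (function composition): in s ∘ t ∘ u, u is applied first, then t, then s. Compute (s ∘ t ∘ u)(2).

5

Apply the permutations in order: u(2) = 3, then t(3) = 7, then s(7) = 5. So (s ∘ t ∘ u)(2) = 5.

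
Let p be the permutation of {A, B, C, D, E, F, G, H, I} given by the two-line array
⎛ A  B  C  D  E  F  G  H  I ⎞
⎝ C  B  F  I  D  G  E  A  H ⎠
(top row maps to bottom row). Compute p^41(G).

Tracing G → E → … returns to G after 8 steps, so G lies in an 8-cycle (A, C, F, G, E, D, I, H).
Since the cycle has length 8, p^41 acts on it the same as p^1 (41 mod 8 = 1).
Advancing 1 step from G: G → E.

E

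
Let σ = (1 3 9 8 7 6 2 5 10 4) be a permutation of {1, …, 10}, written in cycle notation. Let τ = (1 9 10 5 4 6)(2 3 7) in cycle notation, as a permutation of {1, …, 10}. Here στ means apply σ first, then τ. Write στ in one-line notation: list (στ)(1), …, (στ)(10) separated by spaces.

(στ)(x) = τ(σ(x)). Computing each image: τ(σ(1)) = τ(3) = 7, τ(σ(2)) = τ(5) = 4, τ(σ(3)) = τ(9) = 10, τ(σ(4)) = τ(1) = 9, τ(σ(5)) = τ(10) = 5, τ(σ(6)) = τ(2) = 3, τ(σ(7)) = τ(6) = 1, τ(σ(8)) = τ(7) = 2, τ(σ(9)) = τ(8) = 8, τ(σ(10)) = τ(4) = 6.
Hence στ = [7 4 10 9 5 3 1 2 8 6].

7 4 10 9 5 3 1 2 8 6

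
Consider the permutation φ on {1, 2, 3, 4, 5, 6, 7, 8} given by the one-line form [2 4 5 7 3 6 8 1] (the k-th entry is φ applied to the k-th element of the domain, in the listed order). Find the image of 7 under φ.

8

7 is element number 7 of the domain, and entry number 7 of the one-line form is 8, so φ(7) = 8.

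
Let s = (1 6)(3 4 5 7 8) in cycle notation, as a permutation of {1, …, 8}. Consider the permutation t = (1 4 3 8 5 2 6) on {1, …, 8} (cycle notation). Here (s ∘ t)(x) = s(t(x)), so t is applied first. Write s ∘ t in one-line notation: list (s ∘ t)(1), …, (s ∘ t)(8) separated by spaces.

5 1 3 4 2 6 8 7

For each element, apply t then s: 1 → 4 → 5; 2 → 6 → 1; 3 → 8 → 3; 4 → 3 → 4; 5 → 2 → 2; 6 → 1 → 6; 7 → 7 → 8; 8 → 5 → 7.
Collecting the images, s ∘ t = [5 1 3 4 2 6 8 7].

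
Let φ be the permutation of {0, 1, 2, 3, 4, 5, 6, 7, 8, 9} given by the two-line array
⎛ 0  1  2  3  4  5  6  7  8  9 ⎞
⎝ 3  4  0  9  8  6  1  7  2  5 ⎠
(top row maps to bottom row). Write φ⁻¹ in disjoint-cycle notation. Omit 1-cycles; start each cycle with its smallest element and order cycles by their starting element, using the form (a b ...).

(0 2 8 4 1 6 5 9 3)

The cycle decomposition of φ is (0 3 9 5 6 1 4 8 2).
The inverse reverses every cycle; in canonical form, φ⁻¹ = (0 2 8 4 1 6 5 9 3).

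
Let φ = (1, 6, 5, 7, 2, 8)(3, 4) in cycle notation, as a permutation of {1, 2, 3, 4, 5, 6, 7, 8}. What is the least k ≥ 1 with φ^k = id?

The cycle type of φ is (6, 2).
Since disjoint cycles commute, ord(φ) = lcm(6, 2) = 6.

6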